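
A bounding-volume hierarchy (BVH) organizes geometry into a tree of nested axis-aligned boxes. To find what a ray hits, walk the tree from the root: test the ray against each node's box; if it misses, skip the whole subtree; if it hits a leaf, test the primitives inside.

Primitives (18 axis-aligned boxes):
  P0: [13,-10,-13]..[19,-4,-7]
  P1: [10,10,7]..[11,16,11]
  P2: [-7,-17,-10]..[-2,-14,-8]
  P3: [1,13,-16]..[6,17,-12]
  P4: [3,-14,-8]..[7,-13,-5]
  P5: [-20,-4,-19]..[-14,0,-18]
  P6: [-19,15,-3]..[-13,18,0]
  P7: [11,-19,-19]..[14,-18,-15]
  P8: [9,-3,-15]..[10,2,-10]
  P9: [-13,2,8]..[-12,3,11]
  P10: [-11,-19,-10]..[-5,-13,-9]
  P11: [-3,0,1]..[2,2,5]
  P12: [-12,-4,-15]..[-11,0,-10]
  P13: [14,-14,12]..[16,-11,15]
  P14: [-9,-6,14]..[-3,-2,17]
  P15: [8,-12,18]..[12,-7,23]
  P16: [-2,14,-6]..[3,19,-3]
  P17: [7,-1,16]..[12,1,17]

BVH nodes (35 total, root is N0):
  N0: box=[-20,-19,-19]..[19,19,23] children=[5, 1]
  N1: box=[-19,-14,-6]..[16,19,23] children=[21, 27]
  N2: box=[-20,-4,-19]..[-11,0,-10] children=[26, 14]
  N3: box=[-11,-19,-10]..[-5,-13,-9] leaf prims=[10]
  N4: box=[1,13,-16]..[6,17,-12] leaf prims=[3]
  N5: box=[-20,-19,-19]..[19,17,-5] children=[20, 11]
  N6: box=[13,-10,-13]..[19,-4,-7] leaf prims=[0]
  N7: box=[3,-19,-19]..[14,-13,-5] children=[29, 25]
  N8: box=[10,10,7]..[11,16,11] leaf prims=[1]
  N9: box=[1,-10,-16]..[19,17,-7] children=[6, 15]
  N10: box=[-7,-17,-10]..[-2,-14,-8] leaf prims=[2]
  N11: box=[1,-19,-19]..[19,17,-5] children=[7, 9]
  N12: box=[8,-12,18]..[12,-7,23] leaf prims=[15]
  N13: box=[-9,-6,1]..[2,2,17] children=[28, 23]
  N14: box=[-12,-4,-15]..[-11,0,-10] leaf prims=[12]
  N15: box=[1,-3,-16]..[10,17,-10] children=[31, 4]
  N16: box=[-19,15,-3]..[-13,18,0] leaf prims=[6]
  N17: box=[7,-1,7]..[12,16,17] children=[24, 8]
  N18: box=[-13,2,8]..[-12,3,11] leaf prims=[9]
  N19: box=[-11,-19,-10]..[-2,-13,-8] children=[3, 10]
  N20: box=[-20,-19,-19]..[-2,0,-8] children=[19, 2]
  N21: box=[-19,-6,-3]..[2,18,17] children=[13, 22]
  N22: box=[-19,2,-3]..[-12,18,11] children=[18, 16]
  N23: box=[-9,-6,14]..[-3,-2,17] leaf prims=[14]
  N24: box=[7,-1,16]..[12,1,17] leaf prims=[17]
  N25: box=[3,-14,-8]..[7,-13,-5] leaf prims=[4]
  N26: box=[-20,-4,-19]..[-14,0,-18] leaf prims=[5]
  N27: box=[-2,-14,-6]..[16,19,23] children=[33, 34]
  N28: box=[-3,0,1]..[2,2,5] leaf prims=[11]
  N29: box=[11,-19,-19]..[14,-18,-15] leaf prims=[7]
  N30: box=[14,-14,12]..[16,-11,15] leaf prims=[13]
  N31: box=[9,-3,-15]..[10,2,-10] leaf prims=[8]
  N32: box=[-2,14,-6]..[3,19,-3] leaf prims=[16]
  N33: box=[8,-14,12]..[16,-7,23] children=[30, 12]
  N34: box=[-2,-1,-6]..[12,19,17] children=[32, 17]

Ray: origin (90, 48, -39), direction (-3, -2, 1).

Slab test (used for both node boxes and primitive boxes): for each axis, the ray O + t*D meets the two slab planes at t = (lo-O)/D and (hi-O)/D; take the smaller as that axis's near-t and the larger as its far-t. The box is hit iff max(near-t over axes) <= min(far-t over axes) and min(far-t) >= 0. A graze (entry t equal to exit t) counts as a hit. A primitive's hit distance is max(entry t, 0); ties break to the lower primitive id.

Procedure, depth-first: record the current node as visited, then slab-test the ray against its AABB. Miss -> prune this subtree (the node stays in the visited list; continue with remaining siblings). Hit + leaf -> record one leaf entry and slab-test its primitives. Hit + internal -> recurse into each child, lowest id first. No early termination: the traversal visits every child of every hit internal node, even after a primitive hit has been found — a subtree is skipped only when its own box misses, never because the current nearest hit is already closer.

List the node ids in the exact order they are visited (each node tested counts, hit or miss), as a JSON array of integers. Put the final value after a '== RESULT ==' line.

Trace the traversal:
N0 x:[71/3,110/3] y:[29/2,67/2] z:[20,62] -> hit [71/3,67/2], descend [1, 5]
  N1 x:[74/3,109/3] y:[29/2,31] z:[33,62] -> miss, prune
  N5 x:[71/3,110/3] y:[31/2,67/2] z:[20,34] -> hit [71/3,67/2], descend [11, 20]
    N11 x:[71/3,89/3] y:[31/2,67/2] z:[20,34] -> hit [71/3,89/3], descend [7, 9]
      N7 x:[76/3,29] y:[61/2,67/2] z:[20,34] -> miss, prune
      N9 x:[71/3,89/3] y:[31/2,29] z:[23,32] -> hit [71/3,29], descend [6, 15]
        N6 x:[71/3,77/3] y:[26,29] z:[26,32] -> miss, prune
        N15 x:[80/3,89/3] y:[31/2,51/2] z:[23,29] -> miss, prune
    N20 x:[92/3,110/3] y:[24,67/2] z:[20,31] -> hit [92/3,31], descend [2, 19]
      N2 x:[101/3,110/3] y:[24,26] z:[20,29] -> miss, prune
      N19 x:[92/3,101/3] y:[61/2,67/2] z:[29,31] -> hit [92/3,31], descend [3, 10]
        N3 x:[95/3,101/3] y:[61/2,67/2] z:[29,30] -> miss, prune
        N10 x:[92/3,97/3] y:[31,65/2] z:[29,31] -> hit [31,31] leaf, test {P2@t=31}

13 AABB tests over nodes [0, 1, 5, 11, 7, 9, 6, 15, 20, 2, 19, 3, 10]; 1 leaf entered; closest P2.

== RESULT ==
[0, 1, 5, 11, 7, 9, 6, 15, 20, 2, 19, 3, 10]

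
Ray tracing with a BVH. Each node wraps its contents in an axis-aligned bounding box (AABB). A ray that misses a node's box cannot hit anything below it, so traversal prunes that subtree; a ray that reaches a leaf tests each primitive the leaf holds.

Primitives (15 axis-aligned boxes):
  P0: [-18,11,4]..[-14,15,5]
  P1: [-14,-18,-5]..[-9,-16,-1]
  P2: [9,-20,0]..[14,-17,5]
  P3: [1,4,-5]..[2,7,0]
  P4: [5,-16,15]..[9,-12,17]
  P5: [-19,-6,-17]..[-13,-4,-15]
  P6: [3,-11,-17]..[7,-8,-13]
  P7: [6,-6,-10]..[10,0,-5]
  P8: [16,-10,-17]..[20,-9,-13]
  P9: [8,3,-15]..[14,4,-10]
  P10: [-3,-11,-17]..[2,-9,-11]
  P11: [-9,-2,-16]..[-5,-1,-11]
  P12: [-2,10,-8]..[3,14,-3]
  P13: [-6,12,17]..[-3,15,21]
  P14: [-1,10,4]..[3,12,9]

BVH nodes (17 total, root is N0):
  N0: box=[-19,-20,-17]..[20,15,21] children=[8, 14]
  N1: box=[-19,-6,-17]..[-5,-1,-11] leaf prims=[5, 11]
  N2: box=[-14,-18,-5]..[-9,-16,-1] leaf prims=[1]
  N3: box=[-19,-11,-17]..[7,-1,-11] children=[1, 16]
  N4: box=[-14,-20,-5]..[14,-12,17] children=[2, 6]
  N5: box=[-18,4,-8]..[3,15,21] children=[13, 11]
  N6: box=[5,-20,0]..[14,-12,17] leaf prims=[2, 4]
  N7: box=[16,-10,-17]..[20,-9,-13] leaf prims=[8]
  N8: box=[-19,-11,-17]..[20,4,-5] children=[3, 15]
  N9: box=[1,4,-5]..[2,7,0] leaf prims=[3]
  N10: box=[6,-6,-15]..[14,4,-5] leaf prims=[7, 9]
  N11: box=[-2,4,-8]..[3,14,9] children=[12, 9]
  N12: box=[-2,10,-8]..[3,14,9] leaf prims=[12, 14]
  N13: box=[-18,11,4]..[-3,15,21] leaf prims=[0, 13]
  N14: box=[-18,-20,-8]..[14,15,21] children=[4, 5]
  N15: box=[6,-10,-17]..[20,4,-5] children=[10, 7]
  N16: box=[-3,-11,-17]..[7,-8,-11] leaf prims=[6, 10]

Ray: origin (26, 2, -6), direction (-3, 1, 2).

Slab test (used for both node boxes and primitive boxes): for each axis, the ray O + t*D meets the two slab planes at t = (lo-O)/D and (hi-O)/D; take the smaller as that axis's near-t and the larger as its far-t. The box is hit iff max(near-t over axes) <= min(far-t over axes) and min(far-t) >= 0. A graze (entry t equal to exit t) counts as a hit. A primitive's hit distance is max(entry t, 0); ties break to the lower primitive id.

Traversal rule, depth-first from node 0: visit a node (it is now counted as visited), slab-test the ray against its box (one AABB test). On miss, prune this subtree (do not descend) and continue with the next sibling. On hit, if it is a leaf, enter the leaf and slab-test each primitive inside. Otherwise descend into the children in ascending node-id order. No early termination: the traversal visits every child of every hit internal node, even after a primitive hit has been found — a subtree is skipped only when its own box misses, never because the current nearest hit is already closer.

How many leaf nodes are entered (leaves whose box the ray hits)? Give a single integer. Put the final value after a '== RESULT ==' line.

Trace the traversal:
N0 x:[2,15] y:[-22,13] z:[-11/2,27/2] -> hit [2,13], descend [8, 14]
  N8 x:[2,15] y:[-13,2] z:[-11/2,1/2] -> miss, prune
  N14 x:[4,44/3] y:[-22,13] z:[-1,27/2] -> hit [4,13], descend [4, 5]
    N4 x:[4,40/3] y:[-22,-14] z:[1/2,23/2] -> miss, prune
    N5 x:[23/3,44/3] y:[2,13] z:[-1,27/2] -> hit [23/3,13], descend [11, 13]
      N11 x:[23/3,28/3] y:[2,12] z:[-1,15/2] -> miss, prune
      N13 x:[29/3,44/3] y:[9,13] z:[5,27/2] -> hit [29/3,13] leaf, test {P0(miss), P13(miss)}

7 AABB tests over nodes [0, 8, 14, 4, 5, 11, 13]; 1 leaf entered; closest miss.

== RESULT ==
1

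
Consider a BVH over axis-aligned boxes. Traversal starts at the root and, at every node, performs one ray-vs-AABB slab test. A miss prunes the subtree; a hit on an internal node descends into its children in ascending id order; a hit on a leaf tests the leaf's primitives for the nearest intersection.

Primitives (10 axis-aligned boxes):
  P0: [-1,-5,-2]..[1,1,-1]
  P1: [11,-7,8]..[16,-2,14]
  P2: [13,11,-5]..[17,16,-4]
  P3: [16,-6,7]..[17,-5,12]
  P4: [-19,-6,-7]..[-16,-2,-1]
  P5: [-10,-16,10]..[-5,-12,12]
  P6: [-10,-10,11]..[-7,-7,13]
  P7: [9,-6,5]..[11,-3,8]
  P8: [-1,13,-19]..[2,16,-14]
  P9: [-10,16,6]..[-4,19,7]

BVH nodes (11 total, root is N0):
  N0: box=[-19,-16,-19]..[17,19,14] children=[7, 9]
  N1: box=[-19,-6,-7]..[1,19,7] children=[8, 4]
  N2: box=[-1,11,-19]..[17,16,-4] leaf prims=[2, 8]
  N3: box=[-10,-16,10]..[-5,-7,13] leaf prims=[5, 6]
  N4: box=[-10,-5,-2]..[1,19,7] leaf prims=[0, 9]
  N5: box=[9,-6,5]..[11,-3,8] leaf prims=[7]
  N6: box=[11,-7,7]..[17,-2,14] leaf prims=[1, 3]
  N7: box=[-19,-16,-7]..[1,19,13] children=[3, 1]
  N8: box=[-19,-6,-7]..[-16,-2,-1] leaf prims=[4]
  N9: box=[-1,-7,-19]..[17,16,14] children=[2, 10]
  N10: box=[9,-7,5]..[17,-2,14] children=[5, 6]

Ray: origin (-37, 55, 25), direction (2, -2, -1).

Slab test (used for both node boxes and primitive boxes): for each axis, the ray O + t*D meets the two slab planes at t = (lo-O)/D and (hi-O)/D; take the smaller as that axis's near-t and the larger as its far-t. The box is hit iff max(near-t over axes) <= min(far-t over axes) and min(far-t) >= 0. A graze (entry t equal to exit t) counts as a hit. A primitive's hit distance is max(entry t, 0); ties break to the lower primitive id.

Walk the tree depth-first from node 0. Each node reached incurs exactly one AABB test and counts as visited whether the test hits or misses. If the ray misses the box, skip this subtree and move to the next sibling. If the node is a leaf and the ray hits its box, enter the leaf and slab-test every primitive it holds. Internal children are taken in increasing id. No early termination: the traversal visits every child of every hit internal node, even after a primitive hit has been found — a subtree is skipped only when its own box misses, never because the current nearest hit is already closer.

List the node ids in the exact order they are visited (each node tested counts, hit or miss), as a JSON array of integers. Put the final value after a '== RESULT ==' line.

Trace the traversal:
N0 x:[9,27] y:[18,71/2] z:[11,44] -> hit [18,27], descend [7, 9]
  N7 x:[9,19] y:[18,71/2] z:[12,32] -> hit [18,19], descend [1, 3]
    N1 x:[9,19] y:[18,61/2] z:[18,32] -> hit [18,19], descend [4, 8]
      N4 x:[27/2,19] y:[18,30] z:[18,27] -> hit [18,19] leaf, test {P0(miss), P9(miss)}
      N8 x:[9,21/2] y:[57/2,61/2] z:[26,32] -> miss, prune
    N3 x:[27/2,16] y:[31,71/2] z:[12,15] -> miss, prune
  N9 x:[18,27] y:[39/2,31] z:[11,44] -> hit [39/2,27], descend [2, 10]
    N2 x:[18,27] y:[39/2,22] z:[29,44] -> miss, prune
    N10 x:[23,27] y:[57/2,31] z:[11,20] -> miss, prune

Visited [0, 7, 1, 4, 8, 3, 9, 2, 10]. Tests: 9 box, 1 leaf. Nearest: miss.

== RESULT ==
[0, 7, 1, 4, 8, 3, 9, 2, 10]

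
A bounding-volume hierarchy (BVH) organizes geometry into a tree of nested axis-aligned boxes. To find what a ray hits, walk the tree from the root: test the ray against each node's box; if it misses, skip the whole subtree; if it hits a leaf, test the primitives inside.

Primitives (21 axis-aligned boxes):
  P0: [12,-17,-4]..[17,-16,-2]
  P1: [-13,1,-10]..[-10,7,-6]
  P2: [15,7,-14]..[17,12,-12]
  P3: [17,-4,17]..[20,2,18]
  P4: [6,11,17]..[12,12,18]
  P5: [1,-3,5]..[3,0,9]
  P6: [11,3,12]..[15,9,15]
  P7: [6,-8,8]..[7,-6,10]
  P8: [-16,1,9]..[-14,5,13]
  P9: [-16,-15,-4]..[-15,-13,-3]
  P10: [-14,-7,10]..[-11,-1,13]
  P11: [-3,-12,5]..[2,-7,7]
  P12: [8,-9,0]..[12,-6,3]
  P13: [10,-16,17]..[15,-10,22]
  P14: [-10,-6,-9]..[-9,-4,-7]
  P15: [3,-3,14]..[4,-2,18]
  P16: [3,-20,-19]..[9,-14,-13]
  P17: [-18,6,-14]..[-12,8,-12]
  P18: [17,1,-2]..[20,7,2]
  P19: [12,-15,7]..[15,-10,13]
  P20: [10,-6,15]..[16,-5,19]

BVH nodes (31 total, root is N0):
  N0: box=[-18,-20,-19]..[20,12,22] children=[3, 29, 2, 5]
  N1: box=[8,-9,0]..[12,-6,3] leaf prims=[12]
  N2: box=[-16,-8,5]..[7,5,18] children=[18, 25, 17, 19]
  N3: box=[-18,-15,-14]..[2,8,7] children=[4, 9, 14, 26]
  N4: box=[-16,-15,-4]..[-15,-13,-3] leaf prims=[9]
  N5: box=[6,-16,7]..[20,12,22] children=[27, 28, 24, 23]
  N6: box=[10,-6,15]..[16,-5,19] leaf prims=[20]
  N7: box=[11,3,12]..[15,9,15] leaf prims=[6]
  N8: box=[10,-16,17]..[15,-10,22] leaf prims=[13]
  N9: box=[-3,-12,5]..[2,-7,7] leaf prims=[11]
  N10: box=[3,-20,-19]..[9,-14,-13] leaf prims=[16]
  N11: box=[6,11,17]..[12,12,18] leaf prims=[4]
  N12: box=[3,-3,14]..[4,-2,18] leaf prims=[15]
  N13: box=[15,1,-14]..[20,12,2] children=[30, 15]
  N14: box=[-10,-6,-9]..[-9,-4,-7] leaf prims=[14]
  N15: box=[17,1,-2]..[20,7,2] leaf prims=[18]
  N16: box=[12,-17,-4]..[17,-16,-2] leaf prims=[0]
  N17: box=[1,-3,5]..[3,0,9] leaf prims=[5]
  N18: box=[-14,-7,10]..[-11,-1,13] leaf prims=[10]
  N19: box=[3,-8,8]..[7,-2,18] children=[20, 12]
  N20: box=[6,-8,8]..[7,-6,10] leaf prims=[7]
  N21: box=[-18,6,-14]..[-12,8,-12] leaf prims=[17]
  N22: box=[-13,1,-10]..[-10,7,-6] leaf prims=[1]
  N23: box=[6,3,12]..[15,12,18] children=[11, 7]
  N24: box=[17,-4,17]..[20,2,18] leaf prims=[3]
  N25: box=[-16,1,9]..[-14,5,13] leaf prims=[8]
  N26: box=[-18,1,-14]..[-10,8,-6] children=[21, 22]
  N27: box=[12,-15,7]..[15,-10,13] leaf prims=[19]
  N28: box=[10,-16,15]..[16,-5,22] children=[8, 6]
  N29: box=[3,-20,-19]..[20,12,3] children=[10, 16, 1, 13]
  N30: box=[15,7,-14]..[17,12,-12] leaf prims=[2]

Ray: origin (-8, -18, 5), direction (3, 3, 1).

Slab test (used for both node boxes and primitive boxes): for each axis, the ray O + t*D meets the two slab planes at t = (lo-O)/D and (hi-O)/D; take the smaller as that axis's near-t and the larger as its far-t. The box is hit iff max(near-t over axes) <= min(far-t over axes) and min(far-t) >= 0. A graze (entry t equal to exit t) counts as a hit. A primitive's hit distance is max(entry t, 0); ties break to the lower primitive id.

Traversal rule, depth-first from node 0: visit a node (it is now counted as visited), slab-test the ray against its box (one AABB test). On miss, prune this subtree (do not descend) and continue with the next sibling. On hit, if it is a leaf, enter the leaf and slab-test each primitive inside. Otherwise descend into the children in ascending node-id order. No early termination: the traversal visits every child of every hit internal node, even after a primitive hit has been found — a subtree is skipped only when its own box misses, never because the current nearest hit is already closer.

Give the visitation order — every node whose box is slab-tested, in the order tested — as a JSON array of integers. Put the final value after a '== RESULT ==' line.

Traverse from the root:
N0 x:[-10/3,28/3] y:[-2/3,10] z:[-24,17] -> hit [-2/3,28/3], descend [2, 3, 5, 29]
  N2 x:[-8/3,5] y:[10/3,23/3] z:[0,13] -> hit [10/3,5], descend [17, 18, 19, 25]
    N17 x:[3,11/3] y:[5,6] z:[0,4] -> miss, prune
    N18 x:[-2,-1] y:[11/3,17/3] z:[5,8] -> miss, prune
    N19 x:[11/3,5] y:[10/3,16/3] z:[3,13] -> hit [11/3,5], descend [12, 20]
      N12 x:[11/3,4] y:[5,16/3] z:[9,13] -> miss, prune
      N20 x:[14/3,5] y:[10/3,4] z:[3,5] -> miss, prune
    N25 x:[-8/3,-2] y:[19/3,23/3] z:[4,8] -> miss, prune
  N3 x:[-10/3,10/3] y:[1,26/3] z:[-19,2] -> hit [1,2], descend [4, 9, 14, 26]
    N4 x:[-8/3,-7/3] y:[1,5/3] z:[-9,-8] -> miss, prune
    N9 x:[5/3,10/3] y:[2,11/3] z:[0,2] -> hit [2,2] leaf, test {P11@t=2}
    N14 x:[-2/3,-1/3] y:[4,14/3] z:[-14,-12] -> miss, prune
    N26 x:[-10/3,-2/3] y:[19/3,26/3] z:[-19,-11] -> miss, prune
  N5 x:[14/3,28/3] y:[2/3,10] z:[2,17] -> hit [14/3,28/3], descend [23, 24, 27, 28]
    N23 x:[14/3,23/3] y:[7,10] z:[7,13] -> hit [7,23/3], descend [7, 11]
      N7 x:[19/3,23/3] y:[7,9] z:[7,10] -> hit [7,23/3] leaf, test {P6@t=7}
      N11 x:[14/3,20/3] y:[29/3,10] z:[12,13] -> miss, prune
    N24 x:[25/3,28/3] y:[14/3,20/3] z:[12,13] -> miss, prune
    N27 x:[20/3,23/3] y:[1,8/3] z:[2,8] -> miss, prune
    N28 x:[6,8] y:[2/3,13/3] z:[10,17] -> miss, prune
  N29 x:[11/3,28/3] y:[-2/3,10] z:[-24,-2] -> miss, prune

21 AABB tests over nodes [0, 2, 17, 18, 19, 12, 20, 25, 3, 4, 9, 14, 26, 5, 23, 7, 11, 24, 27, 28, 29]; 2 leaves entered; closest P11.

== RESULT ==
[0, 2, 17, 18, 19, 12, 20, 25, 3, 4, 9, 14, 26, 5, 23, 7, 11, 24, 27, 28, 29]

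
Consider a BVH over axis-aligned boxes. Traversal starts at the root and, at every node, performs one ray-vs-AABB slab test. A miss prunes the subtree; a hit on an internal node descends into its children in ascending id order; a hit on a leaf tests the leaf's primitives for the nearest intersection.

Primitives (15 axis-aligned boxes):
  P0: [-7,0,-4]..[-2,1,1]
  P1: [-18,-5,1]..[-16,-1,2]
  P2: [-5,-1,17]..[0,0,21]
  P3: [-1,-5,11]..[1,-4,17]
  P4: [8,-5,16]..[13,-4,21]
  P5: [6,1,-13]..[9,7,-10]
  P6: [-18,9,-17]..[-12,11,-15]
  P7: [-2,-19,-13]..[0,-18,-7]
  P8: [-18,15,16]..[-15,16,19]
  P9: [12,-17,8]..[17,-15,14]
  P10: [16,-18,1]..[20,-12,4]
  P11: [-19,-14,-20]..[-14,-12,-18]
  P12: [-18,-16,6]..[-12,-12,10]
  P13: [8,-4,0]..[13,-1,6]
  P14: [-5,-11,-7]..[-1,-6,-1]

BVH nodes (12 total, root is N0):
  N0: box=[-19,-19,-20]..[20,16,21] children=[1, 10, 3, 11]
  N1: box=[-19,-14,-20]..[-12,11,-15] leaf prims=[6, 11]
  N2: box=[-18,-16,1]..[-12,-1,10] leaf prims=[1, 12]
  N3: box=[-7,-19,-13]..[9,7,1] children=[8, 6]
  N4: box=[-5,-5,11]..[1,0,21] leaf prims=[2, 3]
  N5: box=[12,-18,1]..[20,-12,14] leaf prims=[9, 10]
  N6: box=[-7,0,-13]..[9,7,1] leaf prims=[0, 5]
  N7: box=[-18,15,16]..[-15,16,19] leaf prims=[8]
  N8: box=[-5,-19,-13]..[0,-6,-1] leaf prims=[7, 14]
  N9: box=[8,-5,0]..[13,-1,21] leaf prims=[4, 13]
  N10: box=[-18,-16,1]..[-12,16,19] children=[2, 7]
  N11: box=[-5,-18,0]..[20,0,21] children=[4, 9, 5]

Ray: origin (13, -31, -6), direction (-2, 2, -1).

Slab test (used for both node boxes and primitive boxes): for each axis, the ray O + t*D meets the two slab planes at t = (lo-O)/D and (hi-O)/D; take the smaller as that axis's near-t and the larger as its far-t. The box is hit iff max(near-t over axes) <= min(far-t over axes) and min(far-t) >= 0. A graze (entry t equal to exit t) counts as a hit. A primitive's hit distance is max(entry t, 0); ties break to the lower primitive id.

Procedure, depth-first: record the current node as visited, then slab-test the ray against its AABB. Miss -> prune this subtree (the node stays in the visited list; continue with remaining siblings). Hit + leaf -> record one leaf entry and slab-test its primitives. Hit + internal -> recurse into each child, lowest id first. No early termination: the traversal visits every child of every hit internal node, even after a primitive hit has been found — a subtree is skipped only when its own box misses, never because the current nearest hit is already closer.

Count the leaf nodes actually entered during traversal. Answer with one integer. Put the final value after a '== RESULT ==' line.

Traverse from the root:
N0 x:[-7/2,16] y:[6,47/2] z:[-27,14] -> hit [6,14], descend [1, 3, 10, 11]
  N1 x:[25/2,16] y:[17/2,21] z:[9,14] -> hit [25/2,14] leaf, test {P6(miss), P11(miss)}
  N3 x:[2,10] y:[6,19] z:[-7,7] -> hit [6,7], descend [6, 8]
    N6 x:[2,10] y:[31/2,19] z:[-7,7] -> miss, prune
    N8 x:[13/2,9] y:[6,25/2] z:[-5,7] -> hit [13/2,7] leaf, test {P7@t=13/2, P14(miss)}
  N10 x:[25/2,31/2] y:[15/2,47/2] z:[-25,-7] -> miss, prune
  N11 x:[-7/2,9] y:[13/2,31/2] z:[-27,-6] -> miss, prune

Visited [0, 1, 3, 6, 8, 10, 11]. Tests: 7 box, 2 leaf. Nearest: P7.

== RESULT ==
2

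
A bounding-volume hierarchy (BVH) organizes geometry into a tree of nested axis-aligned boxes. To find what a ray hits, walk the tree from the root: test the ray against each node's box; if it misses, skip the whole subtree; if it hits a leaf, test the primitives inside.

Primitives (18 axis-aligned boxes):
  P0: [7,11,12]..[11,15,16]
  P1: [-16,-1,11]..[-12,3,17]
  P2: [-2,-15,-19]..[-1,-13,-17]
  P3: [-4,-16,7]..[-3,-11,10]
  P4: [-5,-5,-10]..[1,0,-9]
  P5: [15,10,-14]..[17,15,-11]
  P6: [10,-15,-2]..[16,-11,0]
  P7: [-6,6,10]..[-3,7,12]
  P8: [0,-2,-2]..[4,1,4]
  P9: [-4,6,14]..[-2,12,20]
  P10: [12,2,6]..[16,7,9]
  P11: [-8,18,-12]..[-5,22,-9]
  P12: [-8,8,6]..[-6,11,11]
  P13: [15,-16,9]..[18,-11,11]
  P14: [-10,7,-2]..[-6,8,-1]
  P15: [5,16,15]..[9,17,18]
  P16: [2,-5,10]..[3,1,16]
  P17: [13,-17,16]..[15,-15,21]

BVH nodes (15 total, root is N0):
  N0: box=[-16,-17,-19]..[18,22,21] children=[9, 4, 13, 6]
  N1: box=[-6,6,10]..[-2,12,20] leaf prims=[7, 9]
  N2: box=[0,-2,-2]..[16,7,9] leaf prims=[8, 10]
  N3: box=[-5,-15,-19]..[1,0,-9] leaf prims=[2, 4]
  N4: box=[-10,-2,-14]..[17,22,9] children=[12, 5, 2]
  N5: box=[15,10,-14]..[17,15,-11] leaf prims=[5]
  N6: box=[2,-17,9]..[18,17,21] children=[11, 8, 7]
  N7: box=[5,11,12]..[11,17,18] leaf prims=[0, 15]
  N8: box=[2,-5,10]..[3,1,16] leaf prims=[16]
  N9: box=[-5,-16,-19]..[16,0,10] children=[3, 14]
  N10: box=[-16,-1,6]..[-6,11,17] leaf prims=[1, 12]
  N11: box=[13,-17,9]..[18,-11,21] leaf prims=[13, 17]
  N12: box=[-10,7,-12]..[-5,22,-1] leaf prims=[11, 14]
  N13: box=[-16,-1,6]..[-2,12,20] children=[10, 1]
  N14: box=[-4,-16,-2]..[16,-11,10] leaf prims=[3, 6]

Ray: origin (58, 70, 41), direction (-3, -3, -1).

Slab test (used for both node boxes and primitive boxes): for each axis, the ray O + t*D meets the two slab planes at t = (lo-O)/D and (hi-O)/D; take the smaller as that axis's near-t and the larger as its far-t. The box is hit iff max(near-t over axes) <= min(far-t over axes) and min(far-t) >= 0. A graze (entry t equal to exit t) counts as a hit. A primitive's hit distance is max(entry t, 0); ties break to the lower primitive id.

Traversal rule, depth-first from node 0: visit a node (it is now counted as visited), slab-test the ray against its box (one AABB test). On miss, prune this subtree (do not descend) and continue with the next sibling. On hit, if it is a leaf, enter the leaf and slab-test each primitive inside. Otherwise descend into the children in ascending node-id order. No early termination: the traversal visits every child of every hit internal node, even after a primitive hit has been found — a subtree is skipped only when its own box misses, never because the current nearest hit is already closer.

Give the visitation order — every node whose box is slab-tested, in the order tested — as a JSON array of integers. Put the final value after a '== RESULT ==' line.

Trace the traversal:
N0 x:[40/3,74/3] y:[16,29] z:[20,60] -> hit [20,74/3], descend [4, 6, 9, 13]
  N4 x:[41/3,68/3] y:[16,24] z:[32,55] -> miss, prune
  N6 x:[40/3,56/3] y:[53/3,29] z:[20,32] -> miss, prune
  N9 x:[14,21] y:[70/3,86/3] z:[31,60] -> miss, prune
  N13 x:[20,74/3] y:[58/3,71/3] z:[21,35] -> hit [21,71/3], descend [1, 10]
    N1 x:[20,64/3] y:[58/3,64/3] z:[21,31] -> hit [21,64/3] leaf, test {P7(miss), P9(miss)}
    N10 x:[64/3,74/3] y:[59/3,71/3] z:[24,35] -> miss, prune

order=[0, 4, 6, 9, 13, 1, 10]  |boxes|=7  |leaves|=1  hit=miss

== RESULT ==
[0, 4, 6, 9, 13, 1, 10]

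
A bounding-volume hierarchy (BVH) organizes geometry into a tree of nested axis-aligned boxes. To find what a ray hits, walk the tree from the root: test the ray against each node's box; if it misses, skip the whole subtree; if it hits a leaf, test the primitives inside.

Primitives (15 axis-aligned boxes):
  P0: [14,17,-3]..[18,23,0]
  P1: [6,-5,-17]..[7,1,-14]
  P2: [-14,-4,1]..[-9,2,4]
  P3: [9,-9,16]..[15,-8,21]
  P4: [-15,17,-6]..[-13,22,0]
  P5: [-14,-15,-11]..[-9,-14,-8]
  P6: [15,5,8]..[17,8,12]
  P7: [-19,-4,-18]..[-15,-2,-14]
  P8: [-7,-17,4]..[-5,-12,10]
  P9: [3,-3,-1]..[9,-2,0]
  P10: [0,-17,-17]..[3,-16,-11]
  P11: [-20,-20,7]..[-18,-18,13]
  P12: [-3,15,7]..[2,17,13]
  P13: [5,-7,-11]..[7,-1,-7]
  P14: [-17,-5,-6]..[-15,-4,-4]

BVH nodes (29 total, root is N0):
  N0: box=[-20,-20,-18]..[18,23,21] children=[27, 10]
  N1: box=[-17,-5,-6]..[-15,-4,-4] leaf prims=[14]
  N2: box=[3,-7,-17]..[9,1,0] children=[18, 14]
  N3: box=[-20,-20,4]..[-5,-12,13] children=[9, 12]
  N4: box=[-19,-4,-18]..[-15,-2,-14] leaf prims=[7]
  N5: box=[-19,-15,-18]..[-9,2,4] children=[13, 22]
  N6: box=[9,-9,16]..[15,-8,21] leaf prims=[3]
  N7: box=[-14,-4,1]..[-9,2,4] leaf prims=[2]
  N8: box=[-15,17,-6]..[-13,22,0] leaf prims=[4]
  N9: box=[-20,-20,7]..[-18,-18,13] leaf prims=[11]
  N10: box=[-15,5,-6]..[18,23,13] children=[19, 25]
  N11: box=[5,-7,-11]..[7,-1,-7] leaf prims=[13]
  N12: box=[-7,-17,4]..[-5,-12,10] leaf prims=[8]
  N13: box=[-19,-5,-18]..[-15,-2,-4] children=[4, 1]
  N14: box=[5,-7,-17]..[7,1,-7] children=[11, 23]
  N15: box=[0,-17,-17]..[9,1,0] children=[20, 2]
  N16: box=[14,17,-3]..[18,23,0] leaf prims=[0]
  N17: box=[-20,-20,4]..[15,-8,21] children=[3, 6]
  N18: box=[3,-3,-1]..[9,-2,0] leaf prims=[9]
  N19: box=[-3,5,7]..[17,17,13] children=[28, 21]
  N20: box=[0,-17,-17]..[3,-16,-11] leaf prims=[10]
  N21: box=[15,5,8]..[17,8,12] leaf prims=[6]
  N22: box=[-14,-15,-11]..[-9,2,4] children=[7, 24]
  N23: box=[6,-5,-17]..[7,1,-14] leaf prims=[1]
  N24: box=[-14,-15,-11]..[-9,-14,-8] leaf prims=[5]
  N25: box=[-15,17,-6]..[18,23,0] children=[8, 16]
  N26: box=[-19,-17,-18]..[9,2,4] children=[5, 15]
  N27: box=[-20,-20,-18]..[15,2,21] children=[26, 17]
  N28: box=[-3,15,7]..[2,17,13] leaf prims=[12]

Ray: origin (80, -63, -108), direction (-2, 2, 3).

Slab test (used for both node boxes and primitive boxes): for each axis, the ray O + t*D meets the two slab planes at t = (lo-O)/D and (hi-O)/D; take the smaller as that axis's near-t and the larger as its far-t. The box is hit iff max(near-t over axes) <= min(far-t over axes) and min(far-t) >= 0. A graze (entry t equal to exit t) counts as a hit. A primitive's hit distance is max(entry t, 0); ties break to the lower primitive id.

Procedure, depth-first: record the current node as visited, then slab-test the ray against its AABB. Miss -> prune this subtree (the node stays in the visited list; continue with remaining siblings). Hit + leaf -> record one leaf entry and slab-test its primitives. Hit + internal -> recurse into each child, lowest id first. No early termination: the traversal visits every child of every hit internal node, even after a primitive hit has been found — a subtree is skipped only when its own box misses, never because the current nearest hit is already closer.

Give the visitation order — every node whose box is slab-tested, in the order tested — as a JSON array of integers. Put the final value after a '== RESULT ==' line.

Trace the traversal:
N0 x:[31,50] y:[43/2,43] z:[30,43] -> hit [31,43], descend [10, 27]
  N10 x:[31,95/2] y:[34,43] z:[34,121/3] -> hit [34,121/3], descend [19, 25]
    N19 x:[63/2,83/2] y:[34,40] z:[115/3,121/3] -> hit [115/3,40], descend [21, 28]
      N21 x:[63/2,65/2] y:[34,71/2] z:[116/3,40] -> miss, prune
      N28 x:[39,83/2] y:[39,40] z:[115/3,121/3] -> hit [39,40] leaf, test {P12@t=39}
    N25 x:[31,95/2] y:[40,43] z:[34,36] -> miss, prune
  N27 x:[65/2,50] y:[43/2,65/2] z:[30,43] -> hit [65/2,65/2], descend [17, 26]
    N17 x:[65/2,50] y:[43/2,55/2] z:[112/3,43] -> miss, prune
    N26 x:[71/2,99/2] y:[23,65/2] z:[30,112/3] -> miss, prune

Summary -> nodes [0, 10, 19, 21, 28, 25, 27, 17, 26]; box-tests=9; leaf-entries=1; first=P12

== RESULT ==
[0, 10, 19, 21, 28, 25, 27, 17, 26]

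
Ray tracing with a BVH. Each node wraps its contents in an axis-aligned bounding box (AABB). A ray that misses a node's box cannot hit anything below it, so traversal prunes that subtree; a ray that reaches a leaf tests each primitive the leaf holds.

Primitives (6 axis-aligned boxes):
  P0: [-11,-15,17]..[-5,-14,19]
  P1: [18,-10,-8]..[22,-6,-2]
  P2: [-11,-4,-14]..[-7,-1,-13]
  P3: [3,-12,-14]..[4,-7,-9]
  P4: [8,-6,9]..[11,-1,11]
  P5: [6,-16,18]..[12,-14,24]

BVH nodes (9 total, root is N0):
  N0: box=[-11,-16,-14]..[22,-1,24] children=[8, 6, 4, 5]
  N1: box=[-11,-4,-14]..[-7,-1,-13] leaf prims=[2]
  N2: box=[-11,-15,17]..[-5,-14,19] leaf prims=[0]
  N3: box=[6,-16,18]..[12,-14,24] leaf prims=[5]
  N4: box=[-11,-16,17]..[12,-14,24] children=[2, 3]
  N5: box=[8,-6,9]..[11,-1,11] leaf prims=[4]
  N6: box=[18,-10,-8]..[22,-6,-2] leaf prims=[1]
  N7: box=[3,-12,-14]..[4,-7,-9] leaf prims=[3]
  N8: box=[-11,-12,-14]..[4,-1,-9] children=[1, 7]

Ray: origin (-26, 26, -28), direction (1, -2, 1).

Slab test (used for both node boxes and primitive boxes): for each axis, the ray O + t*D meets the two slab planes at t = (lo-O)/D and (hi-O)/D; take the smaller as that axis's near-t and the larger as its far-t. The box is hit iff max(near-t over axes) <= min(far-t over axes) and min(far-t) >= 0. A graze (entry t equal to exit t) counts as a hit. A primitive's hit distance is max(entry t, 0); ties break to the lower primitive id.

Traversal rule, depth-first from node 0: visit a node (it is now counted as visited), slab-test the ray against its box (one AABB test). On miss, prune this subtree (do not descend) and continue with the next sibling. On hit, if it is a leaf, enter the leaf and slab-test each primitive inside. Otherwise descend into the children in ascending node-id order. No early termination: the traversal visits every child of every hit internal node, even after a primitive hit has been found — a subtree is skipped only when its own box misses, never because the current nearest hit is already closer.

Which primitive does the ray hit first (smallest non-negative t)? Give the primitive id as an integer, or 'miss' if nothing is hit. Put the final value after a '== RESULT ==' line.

Walk:
N0 x:[15,48] y:[27/2,21] z:[14,52] -> hit [15,21], descend [4, 5, 6, 8]
  N4 x:[15,38] y:[20,21] z:[45,52] -> miss, prune
  N5 x:[34,37] y:[27/2,16] z:[37,39] -> miss, prune
  N6 x:[44,48] y:[16,18] z:[20,26] -> miss, prune
  N8 x:[15,30] y:[27/2,19] z:[14,19] -> hit [15,19], descend [1, 7]
    N1 x:[15,19] y:[27/2,15] z:[14,15] -> hit [15,15] leaf, test {P2@t=15}
    N7 x:[29,30] y:[33/2,19] z:[14,19] -> miss, prune

order=[0, 4, 5, 6, 8, 1, 7]  |boxes|=7  |leaves|=1  hit=P2

== RESULT ==
2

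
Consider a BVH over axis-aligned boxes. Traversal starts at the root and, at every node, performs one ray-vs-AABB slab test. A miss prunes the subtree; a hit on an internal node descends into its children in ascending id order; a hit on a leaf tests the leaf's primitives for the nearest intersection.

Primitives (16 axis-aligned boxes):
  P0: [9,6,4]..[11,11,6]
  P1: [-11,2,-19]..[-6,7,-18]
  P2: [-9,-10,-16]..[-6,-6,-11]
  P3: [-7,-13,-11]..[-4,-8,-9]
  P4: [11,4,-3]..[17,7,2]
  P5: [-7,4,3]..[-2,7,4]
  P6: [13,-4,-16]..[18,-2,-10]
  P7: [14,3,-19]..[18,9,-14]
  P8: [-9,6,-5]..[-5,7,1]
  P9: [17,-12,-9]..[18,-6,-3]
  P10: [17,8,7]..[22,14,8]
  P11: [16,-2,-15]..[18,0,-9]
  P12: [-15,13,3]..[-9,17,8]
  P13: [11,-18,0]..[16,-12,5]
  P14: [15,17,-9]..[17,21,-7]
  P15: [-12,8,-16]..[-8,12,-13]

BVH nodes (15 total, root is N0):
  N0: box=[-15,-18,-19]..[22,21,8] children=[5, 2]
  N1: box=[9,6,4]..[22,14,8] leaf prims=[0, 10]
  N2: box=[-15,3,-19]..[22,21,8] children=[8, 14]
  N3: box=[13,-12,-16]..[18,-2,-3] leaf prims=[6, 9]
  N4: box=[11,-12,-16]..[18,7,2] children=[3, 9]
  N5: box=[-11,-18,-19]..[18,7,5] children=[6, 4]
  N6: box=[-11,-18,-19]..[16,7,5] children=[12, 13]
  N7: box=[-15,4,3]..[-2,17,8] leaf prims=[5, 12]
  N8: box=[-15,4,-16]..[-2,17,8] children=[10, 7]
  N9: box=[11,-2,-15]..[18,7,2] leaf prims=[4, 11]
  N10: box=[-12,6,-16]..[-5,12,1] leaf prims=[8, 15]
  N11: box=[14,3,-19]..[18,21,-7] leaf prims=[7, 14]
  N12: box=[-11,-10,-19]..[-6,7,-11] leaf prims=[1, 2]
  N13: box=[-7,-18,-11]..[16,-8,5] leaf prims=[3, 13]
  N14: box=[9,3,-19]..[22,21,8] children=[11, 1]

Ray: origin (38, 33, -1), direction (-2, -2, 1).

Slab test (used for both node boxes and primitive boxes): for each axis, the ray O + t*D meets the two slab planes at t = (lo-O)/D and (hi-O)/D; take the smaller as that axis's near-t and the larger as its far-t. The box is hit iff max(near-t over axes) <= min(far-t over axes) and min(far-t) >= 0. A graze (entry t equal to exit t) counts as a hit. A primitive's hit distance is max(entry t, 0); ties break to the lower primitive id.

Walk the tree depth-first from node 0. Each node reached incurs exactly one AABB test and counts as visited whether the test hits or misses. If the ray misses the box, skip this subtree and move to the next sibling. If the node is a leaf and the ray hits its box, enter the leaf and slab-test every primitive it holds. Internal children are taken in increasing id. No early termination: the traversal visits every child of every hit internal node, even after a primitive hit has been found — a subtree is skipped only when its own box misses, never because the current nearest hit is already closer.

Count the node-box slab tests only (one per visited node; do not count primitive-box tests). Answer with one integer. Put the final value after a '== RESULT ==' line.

Trace the traversal:
N0 x:[8,53/2] y:[6,51/2] z:[-18,9] -> hit [8,9], descend [2, 5]
  N2 x:[8,53/2] y:[6,15] z:[-18,9] -> hit [8,9], descend [8, 14]
    N8 x:[20,53/2] y:[8,29/2] z:[-15,9] -> miss, prune
    N14 x:[8,29/2] y:[6,15] z:[-18,9] -> hit [8,9], descend [1, 11]
      N1 x:[8,29/2] y:[19/2,27/2] z:[5,9] -> miss, prune
      N11 x:[10,12] y:[6,15] z:[-18,-6] -> miss, prune
  N5 x:[10,49/2] y:[13,51/2] z:[-18,6] -> miss, prune

order=[0, 2, 8, 14, 1, 11, 5]  |boxes|=7  |leaves|=0  hit=miss

== RESULT ==
7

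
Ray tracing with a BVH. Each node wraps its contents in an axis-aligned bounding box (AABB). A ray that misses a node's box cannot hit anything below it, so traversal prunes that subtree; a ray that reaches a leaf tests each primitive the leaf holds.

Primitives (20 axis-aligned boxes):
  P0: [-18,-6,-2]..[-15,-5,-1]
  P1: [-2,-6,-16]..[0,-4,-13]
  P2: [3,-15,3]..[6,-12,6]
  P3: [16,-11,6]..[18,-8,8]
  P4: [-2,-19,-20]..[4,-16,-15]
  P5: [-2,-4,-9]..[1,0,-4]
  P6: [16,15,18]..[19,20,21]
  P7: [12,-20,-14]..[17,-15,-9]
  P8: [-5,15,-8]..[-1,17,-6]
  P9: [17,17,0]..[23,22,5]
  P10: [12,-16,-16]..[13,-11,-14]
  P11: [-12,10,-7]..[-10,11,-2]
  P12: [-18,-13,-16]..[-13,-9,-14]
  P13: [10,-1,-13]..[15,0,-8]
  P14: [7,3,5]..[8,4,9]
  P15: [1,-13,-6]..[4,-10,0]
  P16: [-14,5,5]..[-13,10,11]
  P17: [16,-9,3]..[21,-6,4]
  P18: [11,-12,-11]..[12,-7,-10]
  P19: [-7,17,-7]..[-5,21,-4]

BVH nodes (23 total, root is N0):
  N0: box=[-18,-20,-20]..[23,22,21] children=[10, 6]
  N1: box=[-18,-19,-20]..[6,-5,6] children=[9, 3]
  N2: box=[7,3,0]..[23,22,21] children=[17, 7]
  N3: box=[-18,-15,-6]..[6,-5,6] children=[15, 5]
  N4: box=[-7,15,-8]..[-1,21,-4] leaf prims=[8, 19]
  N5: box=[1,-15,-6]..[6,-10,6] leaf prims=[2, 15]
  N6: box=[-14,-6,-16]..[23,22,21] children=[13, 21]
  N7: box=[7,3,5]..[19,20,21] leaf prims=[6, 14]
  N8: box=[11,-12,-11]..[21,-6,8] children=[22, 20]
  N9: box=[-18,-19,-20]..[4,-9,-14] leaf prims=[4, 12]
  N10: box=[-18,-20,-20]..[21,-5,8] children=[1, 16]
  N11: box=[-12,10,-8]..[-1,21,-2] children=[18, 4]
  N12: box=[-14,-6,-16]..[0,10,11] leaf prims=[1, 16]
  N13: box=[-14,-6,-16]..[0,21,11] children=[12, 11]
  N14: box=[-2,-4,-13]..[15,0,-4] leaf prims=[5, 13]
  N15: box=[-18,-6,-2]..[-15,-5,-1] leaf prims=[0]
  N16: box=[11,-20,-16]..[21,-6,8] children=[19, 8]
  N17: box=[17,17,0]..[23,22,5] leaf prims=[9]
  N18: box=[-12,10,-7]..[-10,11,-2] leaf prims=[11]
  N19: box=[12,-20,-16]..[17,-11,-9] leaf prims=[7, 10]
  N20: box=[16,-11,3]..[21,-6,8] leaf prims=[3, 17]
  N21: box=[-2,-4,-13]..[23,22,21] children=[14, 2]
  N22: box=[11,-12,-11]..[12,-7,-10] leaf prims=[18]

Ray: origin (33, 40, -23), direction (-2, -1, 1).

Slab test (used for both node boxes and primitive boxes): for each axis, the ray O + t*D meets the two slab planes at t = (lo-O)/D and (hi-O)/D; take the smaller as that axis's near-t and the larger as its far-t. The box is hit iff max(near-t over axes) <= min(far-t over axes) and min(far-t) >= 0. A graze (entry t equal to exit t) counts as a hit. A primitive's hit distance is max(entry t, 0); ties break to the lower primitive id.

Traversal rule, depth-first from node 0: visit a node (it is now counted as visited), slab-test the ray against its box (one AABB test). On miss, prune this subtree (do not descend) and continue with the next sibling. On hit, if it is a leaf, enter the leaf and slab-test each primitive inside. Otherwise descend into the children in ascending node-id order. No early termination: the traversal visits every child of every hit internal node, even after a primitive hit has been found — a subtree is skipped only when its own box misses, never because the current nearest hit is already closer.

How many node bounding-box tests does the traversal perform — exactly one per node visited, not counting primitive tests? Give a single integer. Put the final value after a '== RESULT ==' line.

Walk:
N0 x:[5,51/2] y:[18,60] z:[3,44] -> hit [18,51/2], descend [6, 10]
  N6 x:[5,47/2] y:[18,46] z:[7,44] -> hit [18,47/2], descend [13, 21]
    N13 x:[33/2,47/2] y:[19,46] z:[7,34] -> hit [19,47/2], descend [11, 12]
      N11 x:[17,45/2] y:[19,30] z:[15,21] -> hit [19,21], descend [4, 18]
        N4 x:[17,20] y:[19,25] z:[15,19] -> hit [19,19] leaf, test {P8(miss), P19@t=19}
        N18 x:[43/2,45/2] y:[29,30] z:[16,21] -> miss, prune
      N12 x:[33/2,47/2] y:[30,46] z:[7,34] -> miss, prune
    N21 x:[5,35/2] y:[18,44] z:[10,44] -> miss, prune
  N10 x:[6,51/2] y:[45,60] z:[3,31] -> miss, prune

Visited [0, 6, 13, 11, 4, 18, 12, 21, 10]. Tests: 9 box, 1 leaf. Nearest: P19.

== RESULT ==
9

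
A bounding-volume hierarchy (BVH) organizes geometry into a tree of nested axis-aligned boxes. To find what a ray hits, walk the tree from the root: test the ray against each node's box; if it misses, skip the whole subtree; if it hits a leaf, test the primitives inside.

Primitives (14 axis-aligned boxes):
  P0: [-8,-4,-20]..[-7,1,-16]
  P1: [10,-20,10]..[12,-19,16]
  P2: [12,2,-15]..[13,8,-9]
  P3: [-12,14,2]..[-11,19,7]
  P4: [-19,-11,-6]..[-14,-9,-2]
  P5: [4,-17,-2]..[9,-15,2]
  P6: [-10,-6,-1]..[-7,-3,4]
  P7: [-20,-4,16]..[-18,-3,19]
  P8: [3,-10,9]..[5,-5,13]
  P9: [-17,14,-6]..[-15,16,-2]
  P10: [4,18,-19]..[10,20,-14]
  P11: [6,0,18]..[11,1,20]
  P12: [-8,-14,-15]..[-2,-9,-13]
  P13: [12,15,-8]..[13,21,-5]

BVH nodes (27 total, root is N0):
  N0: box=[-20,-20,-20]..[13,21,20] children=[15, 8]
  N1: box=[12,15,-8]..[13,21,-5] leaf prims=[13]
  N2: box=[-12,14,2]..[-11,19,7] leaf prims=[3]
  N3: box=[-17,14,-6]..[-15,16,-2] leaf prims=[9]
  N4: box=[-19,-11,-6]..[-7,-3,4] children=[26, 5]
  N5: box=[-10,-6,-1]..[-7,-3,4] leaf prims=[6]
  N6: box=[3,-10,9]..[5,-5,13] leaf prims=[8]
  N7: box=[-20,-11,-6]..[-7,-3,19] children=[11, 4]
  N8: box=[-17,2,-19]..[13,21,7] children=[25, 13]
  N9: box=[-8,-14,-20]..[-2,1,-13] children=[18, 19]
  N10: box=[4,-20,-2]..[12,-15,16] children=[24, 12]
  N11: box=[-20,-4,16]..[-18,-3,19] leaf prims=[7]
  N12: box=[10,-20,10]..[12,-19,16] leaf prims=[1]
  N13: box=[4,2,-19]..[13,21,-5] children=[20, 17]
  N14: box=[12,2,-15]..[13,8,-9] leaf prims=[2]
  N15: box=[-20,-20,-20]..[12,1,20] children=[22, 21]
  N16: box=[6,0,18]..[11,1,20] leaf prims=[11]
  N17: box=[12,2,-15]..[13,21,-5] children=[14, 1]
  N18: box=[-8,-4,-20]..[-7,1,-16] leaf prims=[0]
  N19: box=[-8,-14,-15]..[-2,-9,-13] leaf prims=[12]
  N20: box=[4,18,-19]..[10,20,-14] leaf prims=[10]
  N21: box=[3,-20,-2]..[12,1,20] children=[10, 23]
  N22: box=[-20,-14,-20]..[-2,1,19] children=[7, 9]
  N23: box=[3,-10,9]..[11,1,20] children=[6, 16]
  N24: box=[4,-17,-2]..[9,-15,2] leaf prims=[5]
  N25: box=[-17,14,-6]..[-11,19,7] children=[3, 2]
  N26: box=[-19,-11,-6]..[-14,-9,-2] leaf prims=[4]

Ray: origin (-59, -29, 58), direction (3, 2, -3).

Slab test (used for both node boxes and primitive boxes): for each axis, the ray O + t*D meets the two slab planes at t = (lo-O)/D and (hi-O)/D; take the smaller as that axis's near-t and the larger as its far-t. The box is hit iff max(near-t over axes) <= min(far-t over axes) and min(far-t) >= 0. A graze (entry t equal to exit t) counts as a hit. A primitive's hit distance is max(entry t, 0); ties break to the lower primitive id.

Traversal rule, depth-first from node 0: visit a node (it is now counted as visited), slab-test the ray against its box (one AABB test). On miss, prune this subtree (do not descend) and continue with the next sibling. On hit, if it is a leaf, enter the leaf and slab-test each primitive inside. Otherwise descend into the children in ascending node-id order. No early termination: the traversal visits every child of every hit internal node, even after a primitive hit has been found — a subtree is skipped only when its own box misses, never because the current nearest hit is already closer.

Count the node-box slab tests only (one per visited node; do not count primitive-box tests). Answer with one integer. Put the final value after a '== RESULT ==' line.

Traverse from the root:
N0 x:[13,24] y:[9/2,25] z:[38/3,26] -> hit [13,24], descend [8, 15]
  N8 x:[14,24] y:[31/2,25] z:[17,77/3] -> hit [17,24], descend [13, 25]
    N13 x:[21,24] y:[31/2,25] z:[21,77/3] -> hit [21,24], descend [17, 20]
      N17 x:[71/3,24] y:[31/2,25] z:[21,73/3] -> hit [71/3,24], descend [1, 14]
        N1 x:[71/3,24] y:[22,25] z:[21,22] -> miss, prune
        N14 x:[71/3,24] y:[31/2,37/2] z:[67/3,73/3] -> miss, prune
      N20 x:[21,23] y:[47/2,49/2] z:[24,77/3] -> miss, prune
    N25 x:[14,16] y:[43/2,24] z:[17,64/3] -> miss, prune
  N15 x:[13,71/3] y:[9/2,15] z:[38/3,26] -> hit [13,15], descend [21, 22]
    N21 x:[62/3,71/3] y:[9/2,15] z:[38/3,20] -> miss, prune
    N22 x:[13,19] y:[15/2,15] z:[13,26] -> hit [13,15], descend [7, 9]
      N7 x:[13,52/3] y:[9,13] z:[13,64/3] -> hit [13,13], descend [4, 11]
        N4 x:[40/3,52/3] y:[9,13] z:[18,64/3] -> miss, prune
        N11 x:[13,41/3] y:[25/2,13] z:[13,14] -> hit [13,13] leaf, test {P7@t=13}
      N9 x:[17,19] y:[15/2,15] z:[71/3,26] -> miss, prune

Visited [0, 8, 13, 17, 1, 14, 20, 25, 15, 21, 22, 7, 4, 11, 9]. Tests: 15 box, 1 leaf. Nearest: P7.

== RESULT ==
15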